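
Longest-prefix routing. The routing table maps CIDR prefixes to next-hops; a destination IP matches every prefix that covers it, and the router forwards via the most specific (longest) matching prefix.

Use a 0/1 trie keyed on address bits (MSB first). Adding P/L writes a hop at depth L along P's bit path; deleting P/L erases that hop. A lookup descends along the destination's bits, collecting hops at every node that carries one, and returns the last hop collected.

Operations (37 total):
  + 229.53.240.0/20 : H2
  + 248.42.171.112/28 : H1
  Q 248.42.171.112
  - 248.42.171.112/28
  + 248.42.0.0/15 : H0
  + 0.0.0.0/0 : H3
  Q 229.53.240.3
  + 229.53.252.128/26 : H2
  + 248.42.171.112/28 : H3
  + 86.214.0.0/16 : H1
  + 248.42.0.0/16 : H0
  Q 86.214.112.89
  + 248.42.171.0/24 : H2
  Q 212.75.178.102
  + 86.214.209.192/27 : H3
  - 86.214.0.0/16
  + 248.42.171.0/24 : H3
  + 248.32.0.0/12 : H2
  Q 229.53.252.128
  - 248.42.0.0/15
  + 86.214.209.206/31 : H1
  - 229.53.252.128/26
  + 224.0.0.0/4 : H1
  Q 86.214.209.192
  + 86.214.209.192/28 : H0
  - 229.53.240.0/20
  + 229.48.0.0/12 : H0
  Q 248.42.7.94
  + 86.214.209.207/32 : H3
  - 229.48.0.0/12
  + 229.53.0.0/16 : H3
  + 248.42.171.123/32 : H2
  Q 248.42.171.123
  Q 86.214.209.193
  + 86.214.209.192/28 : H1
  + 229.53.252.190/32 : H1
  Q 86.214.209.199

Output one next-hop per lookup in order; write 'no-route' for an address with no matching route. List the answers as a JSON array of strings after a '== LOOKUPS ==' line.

Apply in order:
  add 229.53.240.0/20 -> H2 at depth 20
  add 248.42.171.112/28 -> H1 at depth 28
  Q 248.42.171.112: descend 1111100000101010101010110111 ; hops seen [H1] ; pick H1
  - 248.42.171.112/28 clear@28
  add 248.42.0.0/15 -> H0 at depth 15
  add 0.0.0.0/0 -> H3 at depth 0
  Q 229.53.240.3: descend 11100101001101011111 ; hops seen [H3,H2] ; pick H2
  add 229.53.252.128/26 -> H2 at depth 26
  add 248.42.171.112/28 -> H3 at depth 28
  add 86.214.0.0/16 -> H1 at depth 16
  add 248.42.0.0/16 -> H0 at depth 16
  Q 86.214.112.89: descend 0101011011010110 ; hops seen [H3,H1] ; pick H1
  add 248.42.171.0/24 -> H2 at depth 24
  Q 212.75.178.102: descend 11 ; hops seen [H3] ; pick H3
  add 86.214.209.192/27 -> H3 at depth 27
  - 86.214.0.0/16 clear@16
  add 248.42.171.0/24 -> H3 at depth 24
  add 248.32.0.0/12 -> H2 at depth 12
  Q 229.53.252.128: descend 11100101001101011111110010 ; hops seen [H3,H2,H2] ; pick H2
  - 248.42.0.0/15 clear@15
  add 86.214.209.206/31 -> H1 at depth 31
  - 229.53.252.128/26 clear@26
  add 224.0.0.0/4 -> H1 at depth 4
  Q 86.214.209.192: descend 0101011011010110110100011100 ; hops seen [H3,H3] ; pick H3
  add 86.214.209.192/28 -> H0 at depth 28
  - 229.53.240.0/20 clear@20
  add 229.48.0.0/12 -> H0 at depth 12
  Q 248.42.7.94: descend 1111100000101010 ; hops seen [H3,H2,H0] ; pick H0
  add 86.214.209.207/32 -> H3 at depth 32
  - 229.48.0.0/12 clear@12
  add 229.53.0.0/16 -> H3 at depth 16
  add 248.42.171.123/32 -> H2 at depth 32
  Q 248.42.171.123: descend 11111000001010101010101101111011 ; hops seen [H3,H2,H0,H3,H3,H2] ; pick H2
  Q 86.214.209.193: descend 0101011011010110110100011100 ; hops seen [H3,H3,H0] ; pick H0
  add 86.214.209.192/28 -> H1 at depth 28
  add 229.53.252.190/32 -> H1 at depth 32
  Q 86.214.209.199: descend 0101011011010110110100011100 ; hops seen [H3,H3,H1] ; pick H1

== LOOKUPS ==
["H1","H2","H1","H3","H2","H3","H0","H2","H0","H1"]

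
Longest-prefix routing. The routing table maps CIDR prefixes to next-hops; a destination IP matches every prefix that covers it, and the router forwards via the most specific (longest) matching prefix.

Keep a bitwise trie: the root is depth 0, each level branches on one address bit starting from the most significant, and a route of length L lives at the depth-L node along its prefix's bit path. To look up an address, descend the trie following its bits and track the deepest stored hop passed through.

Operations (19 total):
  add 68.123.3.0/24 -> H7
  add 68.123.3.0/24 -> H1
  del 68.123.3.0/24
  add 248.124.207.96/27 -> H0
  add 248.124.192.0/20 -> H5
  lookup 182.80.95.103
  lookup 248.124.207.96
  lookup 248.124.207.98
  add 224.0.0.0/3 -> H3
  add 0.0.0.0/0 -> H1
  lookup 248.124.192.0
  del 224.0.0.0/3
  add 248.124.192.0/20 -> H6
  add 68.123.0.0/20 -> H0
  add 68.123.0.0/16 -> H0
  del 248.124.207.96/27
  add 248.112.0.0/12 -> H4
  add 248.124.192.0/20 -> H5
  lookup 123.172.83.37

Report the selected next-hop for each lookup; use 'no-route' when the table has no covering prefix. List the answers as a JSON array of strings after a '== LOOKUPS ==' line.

Trace:
  add 68.123.3.0/24 -> H7 at depth 24
  add 68.123.3.0/24 -> H1 at depth 24
  del 68.123.3.0/24 (clear depth 24)
  add 248.124.207.96/27 -> H0 at depth 27
  add 248.124.192.0/20 -> H5 at depth 20
  lookup 182.80.95.103: bits 1 walk d0:-→d1:- -> no-route
  lookup 248.124.207.96: bits 111110000111110011001111011 walk d0:-→d1:-→d2:-→d3:-→d4:-→d5:-→d6:-→d7:-→d8:-→d9:-→d10:-→d11:-→d12:-→d13:-→d14:-→d15:-→d16:-→d17:-→d18:-→d19:-→d20:H5→d21:-→d22:-→d23:-→d24:-→d25:-→d26:-→d27:H0 -> H0
  lookup 248.124.207.98: bits 111110000111110011001111011 walk d0:-→d1:-→d2:-→d3:-→d4:-→d5:-→d6:-→d7:-→d8:-→d9:-→d10:-→d11:-→d12:-→d13:-→d14:-→d15:-→d16:-→d17:-→d18:-→d19:-→d20:H5→d21:-→d22:-→d23:-→d24:-→d25:-→d26:-→d27:H0 -> H0
  add 224.0.0.0/3 -> H3 at depth 3
  add 0.0.0.0/0 -> H1 at depth 0
  lookup 248.124.192.0: bits 11111000011111001100 walk d0:H1→d1:-→d2:-→d3:H3→d4:-→d5:-→d6:-→d7:-→d8:-→d9:-→d10:-→d11:-→d12:-→d13:-→d14:-→d15:-→d16:-→d17:-→d18:-→d19:-→d20:H5 -> H5
  del 224.0.0.0/3 (clear depth 3)
  add 248.124.192.0/20 -> H6 at depth 20
  add 68.123.0.0/20 -> H0 at depth 20
  add 68.123.0.0/16 -> H0 at depth 16
  del 248.124.207.96/27 (clear depth 27)
  add 248.112.0.0/12 -> H4 at depth 12
  add 248.124.192.0/20 -> H5 at depth 20
  lookup 123.172.83.37: bits 01 walk d0:H1→d1:-→d2:- -> H1

== LOOKUPS ==
["no-route","H0","H0","H5","H1"]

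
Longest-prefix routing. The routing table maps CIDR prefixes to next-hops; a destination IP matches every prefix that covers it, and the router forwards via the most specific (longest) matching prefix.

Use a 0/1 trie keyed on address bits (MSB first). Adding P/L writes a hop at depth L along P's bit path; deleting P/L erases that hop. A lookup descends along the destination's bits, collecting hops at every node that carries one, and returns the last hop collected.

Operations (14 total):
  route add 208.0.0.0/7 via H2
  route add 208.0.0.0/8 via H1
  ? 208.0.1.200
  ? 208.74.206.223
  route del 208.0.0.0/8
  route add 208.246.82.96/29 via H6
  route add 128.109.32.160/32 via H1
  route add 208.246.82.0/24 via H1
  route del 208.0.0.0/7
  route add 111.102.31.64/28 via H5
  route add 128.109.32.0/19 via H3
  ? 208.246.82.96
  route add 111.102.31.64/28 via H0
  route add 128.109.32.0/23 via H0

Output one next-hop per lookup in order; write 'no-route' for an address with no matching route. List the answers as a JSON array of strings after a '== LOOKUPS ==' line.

Apply in order:
  add 208.0.0.0/7 -> H2 at depth 7
  add 208.0.0.0/8 -> H1 at depth 8
  lookup 208.0.1.200: bits 11010000 walk d0:-→d1:-→d2:-→d3:-→d4:-→d5:-→d6:-→d7:H2→d8:H1 -> H1
  lookup 208.74.206.223: bits 11010000 walk d0:-→d1:-→d2:-→d3:-→d4:-→d5:-→d6:-→d7:H2→d8:H1 -> H1
  - 208.0.0.0/8 clear@8
  add 208.246.82.96/29 -> H6 at depth 29
  add 128.109.32.160/32 -> H1 at depth 32
  add 208.246.82.0/24 -> H1 at depth 24
  - 208.0.0.0/7 clear@7
  add 111.102.31.64/28 -> H5 at depth 28
  add 128.109.32.0/19 -> H3 at depth 19
  lookup 208.246.82.96: bits 11010000111101100101001001100 walk d0:-→d1:-→d2:-→d3:-→d4:-→d5:-→d6:-→d7:-→d8:-→d9:-→d10:-→d11:-→d12:-→d13:-→d14:-→d15:-→d16:-→d17:-→d18:-→d19:-→d20:-→d21:-→d22:-→d23:-→d24:H1→d25:-→d26:-→d27:-→d28:-→d29:H6 -> H6
  add 111.102.31.64/28 -> H0 at depth 28
  add 128.109.32.0/23 -> H0 at depth 23

== LOOKUPS ==
["H1","H1","H6"]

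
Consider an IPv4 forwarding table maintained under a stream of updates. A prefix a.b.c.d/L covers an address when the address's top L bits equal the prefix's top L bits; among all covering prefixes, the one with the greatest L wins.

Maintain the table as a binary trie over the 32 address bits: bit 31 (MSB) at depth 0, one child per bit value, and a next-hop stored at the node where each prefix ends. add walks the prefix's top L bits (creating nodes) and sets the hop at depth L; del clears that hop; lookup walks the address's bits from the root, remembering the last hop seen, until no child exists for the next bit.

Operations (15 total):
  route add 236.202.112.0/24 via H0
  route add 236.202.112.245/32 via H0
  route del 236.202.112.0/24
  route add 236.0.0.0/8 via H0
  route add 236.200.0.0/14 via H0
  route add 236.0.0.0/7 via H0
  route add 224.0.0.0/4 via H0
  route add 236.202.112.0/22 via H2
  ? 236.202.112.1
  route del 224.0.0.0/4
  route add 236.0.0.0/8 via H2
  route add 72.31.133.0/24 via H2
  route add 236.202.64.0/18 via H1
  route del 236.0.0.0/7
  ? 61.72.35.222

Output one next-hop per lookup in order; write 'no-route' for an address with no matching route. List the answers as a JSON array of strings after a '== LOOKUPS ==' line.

Trace:
  add 236.202.112.0/24 -> H0 at depth 24
  add 236.202.112.245/32 -> H0 at depth 32
  - 236.202.112.0/24 clear@24
  add 236.0.0.0/8 -> H0 at depth 8
  add 236.200.0.0/14 -> H0 at depth 14
  add 236.0.0.0/7 -> H0 at depth 7
  add 224.0.0.0/4 -> H0 at depth 4
  add 236.202.112.0/22 -> H2 at depth 22
  Q 236.202.112.1: descend 111011001100101001110000 ; hops seen [H0,H0,H0,H0,H2] ; pick H2
  - 224.0.0.0/4 clear@4
  add 236.0.0.0/8 -> H2 at depth 8
  add 72.31.133.0/24 -> H2 at depth 24
  add 236.202.64.0/18 -> H1 at depth 18
  - 236.0.0.0/7 clear@7
  Q 61.72.35.222: descend 0 ; hops seen [∅] ; pick no-route

== LOOKUPS ==
["H2","no-route"]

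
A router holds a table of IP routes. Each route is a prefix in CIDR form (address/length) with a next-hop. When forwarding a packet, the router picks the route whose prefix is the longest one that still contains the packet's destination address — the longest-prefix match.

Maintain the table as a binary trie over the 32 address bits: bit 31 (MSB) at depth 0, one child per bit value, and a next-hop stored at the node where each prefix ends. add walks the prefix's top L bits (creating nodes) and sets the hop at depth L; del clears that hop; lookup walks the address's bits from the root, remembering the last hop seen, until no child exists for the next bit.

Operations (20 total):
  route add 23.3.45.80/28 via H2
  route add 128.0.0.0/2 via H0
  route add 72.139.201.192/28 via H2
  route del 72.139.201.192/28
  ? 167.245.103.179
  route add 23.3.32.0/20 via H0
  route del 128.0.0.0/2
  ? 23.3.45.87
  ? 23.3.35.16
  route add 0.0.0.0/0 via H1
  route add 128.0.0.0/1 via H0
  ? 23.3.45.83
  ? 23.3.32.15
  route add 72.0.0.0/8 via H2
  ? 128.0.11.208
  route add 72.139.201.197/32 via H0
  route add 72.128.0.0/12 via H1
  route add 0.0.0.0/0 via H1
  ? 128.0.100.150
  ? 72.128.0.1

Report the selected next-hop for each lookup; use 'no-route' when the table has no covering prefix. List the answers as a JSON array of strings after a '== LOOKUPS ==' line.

Trace:
  add 23.3.45.80/28 -> H2 at depth 28
  add 128.0.0.0/2 -> H0 at depth 2
  add 72.139.201.192/28 -> H2 at depth 28
  del 72.139.201.192/28 (clear depth 28)
  Q 167.245.103.179: descend 10 ; hops seen [H0] ; pick H0
  add 23.3.32.0/20 -> H0 at depth 20
  del 128.0.0.0/2 (clear depth 2)
  Q 23.3.45.87: descend 0001011100000011001011010101 ; hops seen [H0,H2] ; pick H2
  Q 23.3.35.16: descend 00010111000000110010 ; hops seen [H0] ; pick H0
  add 0.0.0.0/0 -> H1 at depth 0
  add 128.0.0.0/1 -> H0 at depth 1
  Q 23.3.45.83: descend 0001011100000011001011010101 ; hops seen [H1,H0,H2] ; pick H2
  Q 23.3.32.15: descend 00010111000000110010 ; hops seen [H1,H0] ; pick H0
  add 72.0.0.0/8 -> H2 at depth 8
  Q 128.0.11.208: descend 10 ; hops seen [H1,H0] ; pick H0
  add 72.139.201.197/32 -> H0 at depth 32
  add 72.128.0.0/12 -> H1 at depth 12
  add 0.0.0.0/0 -> H1 at depth 0
  Q 128.0.100.150: descend 10 ; hops seen [H1,H0] ; pick H0
  Q 72.128.0.1: descend 010010001000 ; hops seen [H1,H2,H1] ; pick H1

== LOOKUPS ==
["H0","H2","H0","H2","H0","H0","H0","H1"]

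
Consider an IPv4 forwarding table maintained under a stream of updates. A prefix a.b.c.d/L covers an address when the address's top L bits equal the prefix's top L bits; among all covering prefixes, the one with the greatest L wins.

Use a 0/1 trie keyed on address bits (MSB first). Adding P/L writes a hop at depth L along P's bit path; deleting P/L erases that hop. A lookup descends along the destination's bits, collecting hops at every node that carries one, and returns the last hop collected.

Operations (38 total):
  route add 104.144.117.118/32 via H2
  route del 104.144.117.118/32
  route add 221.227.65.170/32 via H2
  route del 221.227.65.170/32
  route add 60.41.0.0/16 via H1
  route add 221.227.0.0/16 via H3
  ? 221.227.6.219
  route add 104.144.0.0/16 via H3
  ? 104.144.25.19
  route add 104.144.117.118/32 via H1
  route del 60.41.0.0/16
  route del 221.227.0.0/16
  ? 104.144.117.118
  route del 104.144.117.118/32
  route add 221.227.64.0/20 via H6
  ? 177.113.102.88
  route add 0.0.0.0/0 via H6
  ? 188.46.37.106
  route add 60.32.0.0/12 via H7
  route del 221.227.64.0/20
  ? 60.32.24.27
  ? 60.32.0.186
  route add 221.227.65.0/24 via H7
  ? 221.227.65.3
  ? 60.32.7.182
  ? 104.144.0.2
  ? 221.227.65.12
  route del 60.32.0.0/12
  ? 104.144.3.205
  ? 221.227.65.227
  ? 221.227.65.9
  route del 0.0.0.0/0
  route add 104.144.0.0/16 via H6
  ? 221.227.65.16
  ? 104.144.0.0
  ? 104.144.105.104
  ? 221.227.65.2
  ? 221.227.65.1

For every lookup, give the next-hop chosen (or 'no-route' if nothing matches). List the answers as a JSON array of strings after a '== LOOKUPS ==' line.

Apply in order:
  add 104.144.117.118/32 -> H2 at depth 32
  del 104.144.117.118/32 (clear depth 32)
  add 221.227.65.170/32 -> H2 at depth 32
  del 221.227.65.170/32 (clear depth 32)
  add 60.41.0.0/16 -> H1 at depth 16
  add 221.227.0.0/16 -> H3 at depth 16
  ? 221.227.6.219  path d0:-→d1:-→d2:-→d3:-→d4:-→d5:-→d6:-→d7:-→d8:-→d9:-→d10:-→d11:-→d12:-→d13:-→d14:-→d15:-→d16:H3→d17:-  best=H3
  add 104.144.0.0/16 -> H3 at depth 16
  ? 104.144.25.19  path d0:-→d1:-→d2:-→d3:-→d4:-→d5:-→d6:-→d7:-→d8:-→d9:-→d10:-→d11:-→d12:-→d13:-→d14:-→d15:-→d16:H3→d17:-  best=H3
  add 104.144.117.118/32 -> H1 at depth 32
  del 60.41.0.0/16 (clear depth 16)
  del 221.227.0.0/16 (clear depth 16)
  ? 104.144.117.118  path d0:-→d1:-→d2:-→d3:-→d4:-→d5:-→d6:-→d7:-→d8:-→d9:-→d10:-→d11:-→d12:-→d13:-→d14:-→d15:-→d16:H3→d17:-→d18:-→d19:-→d20:-→d21:-→d22:-→d23:-→d24:-→d25:-→d26:-→d27:-→d28:-→d29:-→d30:-→d31:-→d32:H1  best=H1
  del 104.144.117.118/32 (clear depth 32)
  add 221.227.64.0/20 -> H6 at depth 20
  ? 177.113.102.88  path d0:-→d1:-  best=no-route
  add 0.0.0.0/0 -> H6 at depth 0
  ? 188.46.37.106  path d0:H6→d1:-  best=H6
  add 60.32.0.0/12 -> H7 at depth 12
  del 221.227.64.0/20 (clear depth 20)
  ? 60.32.24.27  path d0:H6→d1:-→d2:-→d3:-→d4:-→d5:-→d6:-→d7:-→d8:-→d9:-→d10:-→d11:-→d12:H7  best=H7
  ? 60.32.0.186  path d0:H6→d1:-→d2:-→d3:-→d4:-→d5:-→d6:-→d7:-→d8:-→d9:-→d10:-→d11:-→d12:H7  best=H7
  add 221.227.65.0/24 -> H7 at depth 24
  ? 221.227.65.3  path d0:H6→d1:-→d2:-→d3:-→d4:-→d5:-→d6:-→d7:-→d8:-→d9:-→d10:-→d11:-→d12:-→d13:-→d14:-→d15:-→d16:-→d17:-→d18:-→d19:-→d20:-→d21:-→d22:-→d23:-→d24:H7  best=H7
  ? 60.32.7.182  path d0:H6→d1:-→d2:-→d3:-→d4:-→d5:-→d6:-→d7:-→d8:-→d9:-→d10:-→d11:-→d12:H7  best=H7
  ? 104.144.0.2  path d0:H6→d1:-→d2:-→d3:-→d4:-→d5:-→d6:-→d7:-→d8:-→d9:-→d10:-→d11:-→d12:-→d13:-→d14:-→d15:-→d16:H3→d17:-  best=H3
  ? 221.227.65.12  path d0:H6→d1:-→d2:-→d3:-→d4:-→d5:-→d6:-→d7:-→d8:-→d9:-→d10:-→d11:-→d12:-→d13:-→d14:-→d15:-→d16:-→d17:-→d18:-→d19:-→d20:-→d21:-→d22:-→d23:-→d24:H7  best=H7
  del 60.32.0.0/12 (clear depth 12)
  ? 104.144.3.205  path d0:H6→d1:-→d2:-→d3:-→d4:-→d5:-→d6:-→d7:-→d8:-→d9:-→d10:-→d11:-→d12:-→d13:-→d14:-→d15:-→d16:H3→d17:-  best=H3
  ? 221.227.65.227  path d0:H6→d1:-→d2:-→d3:-→d4:-→d5:-→d6:-→d7:-→d8:-→d9:-→d10:-→d11:-→d12:-→d13:-→d14:-→d15:-→d16:-→d17:-→d18:-→d19:-→d20:-→d21:-→d22:-→d23:-→d24:H7→d25:-  best=H7
  ? 221.227.65.9  path d0:H6→d1:-→d2:-→d3:-→d4:-→d5:-→d6:-→d7:-→d8:-→d9:-→d10:-→d11:-→d12:-→d13:-→d14:-→d15:-→d16:-→d17:-→d18:-→d19:-→d20:-→d21:-→d22:-→d23:-→d24:H7  best=H7
  del 0.0.0.0/0 (clear depth 0)
  add 104.144.0.0/16 -> H6 at depth 16
  ? 221.227.65.16  path d0:-→d1:-→d2:-→d3:-→d4:-→d5:-→d6:-→d7:-→d8:-→d9:-→d10:-→d11:-→d12:-→d13:-→d14:-→d15:-→d16:-→d17:-→d18:-→d19:-→d20:-→d21:-→d22:-→d23:-→d24:H7  best=H7
  ? 104.144.0.0  path d0:-→d1:-→d2:-→d3:-→d4:-→d5:-→d6:-→d7:-→d8:-→d9:-→d10:-→d11:-→d12:-→d13:-→d14:-→d15:-→d16:H6→d17:-  best=H6
  ? 104.144.105.104  path d0:-→d1:-→d2:-→d3:-→d4:-→d5:-→d6:-→d7:-→d8:-→d9:-→d10:-→d11:-→d12:-→d13:-→d14:-→d15:-→d16:H6→d17:-→d18:-→d19:-  best=H6
  ? 221.227.65.2  path d0:-→d1:-→d2:-→d3:-→d4:-→d5:-→d6:-→d7:-→d8:-→d9:-→d10:-→d11:-→d12:-→d13:-→d14:-→d15:-→d16:-→d17:-→d18:-→d19:-→d20:-→d21:-→d22:-→d23:-→d24:H7  best=H7
  ? 221.227.65.1  path d0:-→d1:-→d2:-→d3:-→d4:-→d5:-→d6:-→d7:-→d8:-→d9:-→d10:-→d11:-→d12:-→d13:-→d14:-→d15:-→d16:-→d17:-→d18:-→d19:-→d20:-→d21:-→d22:-→d23:-→d24:H7  best=H7

== LOOKUPS ==
["H3","H3","H1","no-route","H6","H7","H7","H7","H7","H3","H7","H3","H7","H7","H7","H6","H6","H7","H7"]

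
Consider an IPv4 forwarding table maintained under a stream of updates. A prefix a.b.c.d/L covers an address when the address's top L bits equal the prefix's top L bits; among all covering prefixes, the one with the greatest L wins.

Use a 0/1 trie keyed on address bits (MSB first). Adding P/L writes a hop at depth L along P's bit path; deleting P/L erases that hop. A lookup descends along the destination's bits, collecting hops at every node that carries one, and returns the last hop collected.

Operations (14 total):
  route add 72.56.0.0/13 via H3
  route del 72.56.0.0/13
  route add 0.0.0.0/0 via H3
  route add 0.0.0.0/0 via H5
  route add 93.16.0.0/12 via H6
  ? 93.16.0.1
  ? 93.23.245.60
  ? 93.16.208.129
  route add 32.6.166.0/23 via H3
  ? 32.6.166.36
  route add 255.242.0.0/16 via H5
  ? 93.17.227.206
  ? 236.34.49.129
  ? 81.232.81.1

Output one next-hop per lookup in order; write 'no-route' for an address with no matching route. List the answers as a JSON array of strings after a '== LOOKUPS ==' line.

Apply in order:
  + 72.56.0.0/13 (H3) depth=13
  del 72.56.0.0/13 (clear depth 13)
  + 0.0.0.0/0 (H3) depth=0
  + 0.0.0.0/0 (H5) depth=0
  + 93.16.0.0/12 (H6) depth=12
  Q 93.16.0.1: descend 010111010001 ; hops seen [H5,H6] ; pick H6
  Q 93.23.245.60: descend 010111010001 ; hops seen [H5,H6] ; pick H6
  Q 93.16.208.129: descend 010111010001 ; hops seen [H5,H6] ; pick H6
  + 32.6.166.0/23 (H3) depth=23
  Q 32.6.166.36: descend 00100000000001101010011 ; hops seen [H5,H3] ; pick H3
  + 255.242.0.0/16 (H5) depth=16
  Q 93.17.227.206: descend 010111010001 ; hops seen [H5,H6] ; pick H6
  Q 236.34.49.129: descend 111 ; hops seen [H5] ; pick H5
  Q 81.232.81.1: descend 0101 ; hops seen [H5] ; pick H5

== LOOKUPS ==
["H6","H6","H6","H3","H6","H5","H5"]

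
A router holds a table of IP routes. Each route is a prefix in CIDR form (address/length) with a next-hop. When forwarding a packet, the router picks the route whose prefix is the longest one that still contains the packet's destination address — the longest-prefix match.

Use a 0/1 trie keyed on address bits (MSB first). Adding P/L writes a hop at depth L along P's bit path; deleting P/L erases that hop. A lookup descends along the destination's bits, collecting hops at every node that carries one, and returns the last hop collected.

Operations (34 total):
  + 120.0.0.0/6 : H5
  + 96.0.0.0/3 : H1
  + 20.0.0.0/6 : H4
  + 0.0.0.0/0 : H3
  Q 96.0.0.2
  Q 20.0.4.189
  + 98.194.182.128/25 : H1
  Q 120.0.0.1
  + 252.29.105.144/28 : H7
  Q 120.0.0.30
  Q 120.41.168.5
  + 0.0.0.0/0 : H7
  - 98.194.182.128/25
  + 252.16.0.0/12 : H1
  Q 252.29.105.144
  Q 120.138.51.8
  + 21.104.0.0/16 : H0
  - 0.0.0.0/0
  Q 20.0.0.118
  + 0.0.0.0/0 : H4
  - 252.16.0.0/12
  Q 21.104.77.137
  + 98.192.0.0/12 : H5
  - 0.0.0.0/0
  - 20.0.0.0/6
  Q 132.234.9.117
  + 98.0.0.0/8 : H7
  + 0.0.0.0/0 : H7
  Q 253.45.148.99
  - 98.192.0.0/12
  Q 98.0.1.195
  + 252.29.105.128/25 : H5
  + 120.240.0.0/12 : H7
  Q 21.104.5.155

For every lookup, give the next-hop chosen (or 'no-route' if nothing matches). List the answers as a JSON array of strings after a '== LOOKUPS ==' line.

Process each operation:
  + 120.0.0.0/6 (H5) depth=6
  + 96.0.0.0/3 (H1) depth=3
  + 20.0.0.0/6 (H4) depth=6
  + 0.0.0.0/0 (H3) depth=0
  ? 96.0.0.2  path d0:H3→d1:-→d2:-→d3:H1  best=H1
  ? 20.0.4.189  path d0:H3→d1:-→d2:-→d3:-→d4:-→d5:-→d6:H4  best=H4
  + 98.194.182.128/25 (H1) depth=25
  ? 120.0.0.1  path d0:H3→d1:-→d2:-→d3:H1→d4:-→d5:-→d6:H5  best=H5
  + 252.29.105.144/28 (H7) depth=28
  ? 120.0.0.30  path d0:H3→d1:-→d2:-→d3:H1→d4:-→d5:-→d6:H5  best=H5
  ? 120.41.168.5  path d0:H3→d1:-→d2:-→d3:H1→d4:-→d5:-→d6:H5  best=H5
  + 0.0.0.0/0 (H7) depth=0
  del 98.194.182.128/25 (clear depth 25)
  + 252.16.0.0/12 (H1) depth=12
  ? 252.29.105.144  path d0:H7→d1:-→d2:-→d3:-→d4:-→d5:-→d6:-→d7:-→d8:-→d9:-→d10:-→d11:-→d12:H1→d13:-→d14:-→d15:-→d16:-→d17:-→d18:-→d19:-→d20:-→d21:-→d22:-→d23:-→d24:-→d25:-→d26:-→d27:-→d28:H7  best=H7
  ? 120.138.51.8  path d0:H7→d1:-→d2:-→d3:H1→d4:-→d5:-→d6:H5  best=H5
  + 21.104.0.0/16 (H0) depth=16
  del 0.0.0.0/0 (clear depth 0)
  ? 20.0.0.118  path d0:-→d1:-→d2:-→d3:-→d4:-→d5:-→d6:H4→d7:-  best=H4
  + 0.0.0.0/0 (H4) depth=0
  del 252.16.0.0/12 (clear depth 12)
  ? 21.104.77.137  path d0:H4→d1:-→d2:-→d3:-→d4:-→d5:-→d6:H4→d7:-→d8:-→d9:-→d10:-→d11:-→d12:-→d13:-→d14:-→d15:-→d16:H0  best=H0
  + 98.192.0.0/12 (H5) depth=12
  del 0.0.0.0/0 (clear depth 0)
  del 20.0.0.0/6 (clear depth 6)
  ? 132.234.9.117  path d0:-→d1:-  best=no-route
  + 98.0.0.0/8 (H7) depth=8
  + 0.0.0.0/0 (H7) depth=0
  ? 253.45.148.99  path d0:H7→d1:-→d2:-→d3:-→d4:-→d5:-→d6:-→d7:-  best=H7
  del 98.192.0.0/12 (clear depth 12)
  ? 98.0.1.195  path d0:H7→d1:-→d2:-→d3:H1→d4:-→d5:-→d6:-→d7:-→d8:H7  best=H7
  + 252.29.105.128/25 (H5) depth=25
  + 120.240.0.0/12 (H7) depth=12
  ? 21.104.5.155  path d0:H7→d1:-→d2:-→d3:-→d4:-→d5:-→d6:-→d7:-→d8:-→d9:-→d10:-→d11:-→d12:-→d13:-→d14:-→d15:-→d16:H0  best=H0

== LOOKUPS ==
["H1","H4","H5","H5","H5","H7","H5","H4","H0","no-route","H7","H7","H0"]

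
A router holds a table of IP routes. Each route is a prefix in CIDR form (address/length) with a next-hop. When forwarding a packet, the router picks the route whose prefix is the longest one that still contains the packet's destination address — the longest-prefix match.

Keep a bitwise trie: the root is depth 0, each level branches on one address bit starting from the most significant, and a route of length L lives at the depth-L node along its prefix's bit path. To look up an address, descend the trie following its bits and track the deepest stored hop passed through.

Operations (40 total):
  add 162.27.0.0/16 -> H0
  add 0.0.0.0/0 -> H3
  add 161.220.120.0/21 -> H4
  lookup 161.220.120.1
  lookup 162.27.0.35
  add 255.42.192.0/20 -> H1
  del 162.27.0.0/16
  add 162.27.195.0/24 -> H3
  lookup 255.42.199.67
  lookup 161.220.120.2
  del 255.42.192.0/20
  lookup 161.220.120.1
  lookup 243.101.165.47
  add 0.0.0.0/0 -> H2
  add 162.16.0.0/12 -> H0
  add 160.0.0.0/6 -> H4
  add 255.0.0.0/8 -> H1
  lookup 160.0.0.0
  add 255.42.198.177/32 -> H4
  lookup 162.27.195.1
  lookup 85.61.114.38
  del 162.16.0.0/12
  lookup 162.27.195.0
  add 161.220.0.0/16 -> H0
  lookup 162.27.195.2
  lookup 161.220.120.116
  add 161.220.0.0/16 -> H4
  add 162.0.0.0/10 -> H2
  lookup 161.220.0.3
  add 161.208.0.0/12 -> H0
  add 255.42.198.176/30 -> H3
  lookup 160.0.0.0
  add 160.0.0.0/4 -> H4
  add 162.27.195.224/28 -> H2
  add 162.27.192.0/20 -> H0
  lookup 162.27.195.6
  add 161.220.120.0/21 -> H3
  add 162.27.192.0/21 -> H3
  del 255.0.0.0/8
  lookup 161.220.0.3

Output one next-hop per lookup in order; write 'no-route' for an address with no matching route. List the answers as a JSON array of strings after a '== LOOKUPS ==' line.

Trace:
  + 162.27.0.0/16 (H0) depth=16
  + 0.0.0.0/0 (H3) depth=0
  + 161.220.120.0/21 (H4) depth=21
  Q 161.220.120.1: descend 101000011101110001111 ; hops seen [H3,H4] ; pick H4
  Q 162.27.0.35: descend 1010001000011011 ; hops seen [H3,H0] ; pick H0
  + 255.42.192.0/20 (H1) depth=20
  del 162.27.0.0/16 (clear depth 16)
  + 162.27.195.0/24 (H3) depth=24
  Q 255.42.199.67: descend 11111111001010101100 ; hops seen [H3,H1] ; pick H1
  Q 161.220.120.2: descend 101000011101110001111 ; hops seen [H3,H4] ; pick H4
  del 255.42.192.0/20 (clear depth 20)
  Q 161.220.120.1: descend 101000011101110001111 ; hops seen [H3,H4] ; pick H4
  Q 243.101.165.47: descend 1111 ; hops seen [H3] ; pick H3
  + 0.0.0.0/0 (H2) depth=0
  + 162.16.0.0/12 (H0) depth=12
  + 160.0.0.0/6 (H4) depth=6
  + 255.0.0.0/8 (H1) depth=8
  Q 160.0.0.0: descend 1010000 ; hops seen [H2,H4] ; pick H4
  + 255.42.198.177/32 (H4) depth=32
  Q 162.27.195.1: descend 101000100001101111000011 ; hops seen [H2,H4,H0,H3] ; pick H3
  Q 85.61.114.38: descend ε ; hops seen [H2] ; pick H2
  del 162.16.0.0/12 (clear depth 12)
  Q 162.27.195.0: descend 101000100001101111000011 ; hops seen [H2,H4,H3] ; pick H3
  + 161.220.0.0/16 (H0) depth=16
  Q 162.27.195.2: descend 101000100001101111000011 ; hops seen [H2,H4,H3] ; pick H3
  Q 161.220.120.116: descend 101000011101110001111 ; hops seen [H2,H4,H0,H4] ; pick H4
  + 161.220.0.0/16 (H4) depth=16
  + 162.0.0.0/10 (H2) depth=10
  Q 161.220.0.3: descend 10100001110111000 ; hops seen [H2,H4,H4] ; pick H4
  + 161.208.0.0/12 (H0) depth=12
  + 255.42.198.176/30 (H3) depth=30
  Q 160.0.0.0: descend 1010000 ; hops seen [H2,H4] ; pick H4
  + 160.0.0.0/4 (H4) depth=4
  + 162.27.195.224/28 (H2) depth=28
  + 162.27.192.0/20 (H0) depth=20
  Q 162.27.195.6: descend 101000100001101111000011 ; hops seen [H2,H4,H4,H2,H0,H3] ; pick H3
  + 161.220.120.0/21 (H3) depth=21
  + 162.27.192.0/21 (H3) depth=21
  del 255.0.0.0/8 (clear depth 8)
  Q 161.220.0.3: descend 10100001110111000 ; hops seen [H2,H4,H4,H0,H4] ; pick H4

== LOOKUPS ==
["H4","H0","H1","H4","H4","H3","H4","H3","H2","H3","H3","H4","H4","H4","H3","H4"]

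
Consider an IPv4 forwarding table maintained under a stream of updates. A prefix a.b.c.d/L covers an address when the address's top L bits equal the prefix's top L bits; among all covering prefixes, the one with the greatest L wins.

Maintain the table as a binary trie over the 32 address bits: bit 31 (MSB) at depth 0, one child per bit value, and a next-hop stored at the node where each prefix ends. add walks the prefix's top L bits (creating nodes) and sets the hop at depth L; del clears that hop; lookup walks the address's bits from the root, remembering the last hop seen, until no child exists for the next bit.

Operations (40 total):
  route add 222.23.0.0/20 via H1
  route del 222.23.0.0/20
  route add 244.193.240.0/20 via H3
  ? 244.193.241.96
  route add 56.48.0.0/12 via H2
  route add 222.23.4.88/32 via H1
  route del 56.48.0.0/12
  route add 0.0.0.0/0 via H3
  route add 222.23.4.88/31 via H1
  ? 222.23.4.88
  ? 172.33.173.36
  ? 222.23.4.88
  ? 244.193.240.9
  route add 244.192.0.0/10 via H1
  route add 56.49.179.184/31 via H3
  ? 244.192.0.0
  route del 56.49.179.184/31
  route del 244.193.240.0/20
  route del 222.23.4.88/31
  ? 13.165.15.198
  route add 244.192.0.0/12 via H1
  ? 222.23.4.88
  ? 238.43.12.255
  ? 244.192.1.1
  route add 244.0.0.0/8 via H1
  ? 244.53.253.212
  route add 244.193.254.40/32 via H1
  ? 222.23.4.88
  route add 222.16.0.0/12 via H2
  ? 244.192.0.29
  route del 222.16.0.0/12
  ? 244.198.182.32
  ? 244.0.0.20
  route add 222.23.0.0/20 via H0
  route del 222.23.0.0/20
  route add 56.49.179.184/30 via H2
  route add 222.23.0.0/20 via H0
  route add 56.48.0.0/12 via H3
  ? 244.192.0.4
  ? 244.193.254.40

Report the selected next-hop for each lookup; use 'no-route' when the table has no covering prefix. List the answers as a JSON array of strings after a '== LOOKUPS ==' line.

Apply in order:
  + 222.23.0.0/20 (H1) depth=20
  del 222.23.0.0/20 (clear depth 20)
  + 244.193.240.0/20 (H3) depth=20
  ? 244.193.241.96  path d0:-→d1:-→d2:-→d3:-→d4:-→d5:-→d6:-→d7:-→d8:-→d9:-→d10:-→d11:-→d12:-→d13:-→d14:-→d15:-→d16:-→d17:-→d18:-→d19:-→d20:H3  best=H3
  + 56.48.0.0/12 (H2) depth=12
  + 222.23.4.88/32 (H1) depth=32
  del 56.48.0.0/12 (clear depth 12)
  + 0.0.0.0/0 (H3) depth=0
  + 222.23.4.88/31 (H1) depth=31
  ? 222.23.4.88  path d0:H3→d1:-→d2:-→d3:-→d4:-→d5:-→d6:-→d7:-→d8:-→d9:-→d10:-→d11:-→d12:-→d13:-→d14:-→d15:-→d16:-→d17:-→d18:-→d19:-→d20:-→d21:-→d22:-→d23:-→d24:-→d25:-→d26:-→d27:-→d28:-→d29:-→d30:-→d31:H1→d32:H1  best=H1
  ? 172.33.173.36  path d0:H3→d1:-  best=H3
  ? 222.23.4.88  path d0:H3→d1:-→d2:-→d3:-→d4:-→d5:-→d6:-→d7:-→d8:-→d9:-→d10:-→d11:-→d12:-→d13:-→d14:-→d15:-→d16:-→d17:-→d18:-→d19:-→d20:-→d21:-→d22:-→d23:-→d24:-→d25:-→d26:-→d27:-→d28:-→d29:-→d30:-→d31:H1→d32:H1  best=H1
  ? 244.193.240.9  path d0:H3→d1:-→d2:-→d3:-→d4:-→d5:-→d6:-→d7:-→d8:-→d9:-→d10:-→d11:-→d12:-→d13:-→d14:-→d15:-→d16:-→d17:-→d18:-→d19:-→d20:H3  best=H3
  + 244.192.0.0/10 (H1) depth=10
  + 56.49.179.184/31 (H3) depth=31
  ? 244.192.0.0  path d0:H3→d1:-→d2:-→d3:-→d4:-→d5:-→d6:-→d7:-→d8:-→d9:-→d10:H1→d11:-→d12:-→d13:-→d14:-→d15:-  best=H1
  del 56.49.179.184/31 (clear depth 31)
  del 244.193.240.0/20 (clear depth 20)
  del 222.23.4.88/31 (clear depth 31)
  ? 13.165.15.198  path d0:H3→d1:-→d2:-  best=H3
  + 244.192.0.0/12 (H1) depth=12
  ? 222.23.4.88  path d0:H3→d1:-→d2:-→d3:-→d4:-→d5:-→d6:-→d7:-→d8:-→d9:-→d10:-→d11:-→d12:-→d13:-→d14:-→d15:-→d16:-→d17:-→d18:-→d19:-→d20:-→d21:-→d22:-→d23:-→d24:-→d25:-→d26:-→d27:-→d28:-→d29:-→d30:-→d31:-→d32:H1  best=H1
  ? 238.43.12.255  path d0:H3→d1:-→d2:-→d3:-  best=H3
  ? 244.192.1.1  path d0:H3→d1:-→d2:-→d3:-→d4:-→d5:-→d6:-→d7:-→d8:-→d9:-→d10:H1→d11:-→d12:H1→d13:-→d14:-→d15:-  best=H1
  + 244.0.0.0/8 (H1) depth=8
  ? 244.53.253.212  path d0:H3→d1:-→d2:-→d3:-→d4:-→d5:-→d6:-→d7:-→d8:H1  best=H1
  + 244.193.254.40/32 (H1) depth=32
  ? 222.23.4.88  path d0:H3→d1:-→d2:-→d3:-→d4:-→d5:-→d6:-→d7:-→d8:-→d9:-→d10:-→d11:-→d12:-→d13:-→d14:-→d15:-→d16:-→d17:-→d18:-→d19:-→d20:-→d21:-→d22:-→d23:-→d24:-→d25:-→d26:-→d27:-→d28:-→d29:-→d30:-→d31:-→d32:H1  best=H1
  + 222.16.0.0/12 (H2) depth=12
  ? 244.192.0.29  path d0:H3→d1:-→d2:-→d3:-→d4:-→d5:-→d6:-→d7:-→d8:H1→d9:-→d10:H1→d11:-→d12:H1→d13:-→d14:-→d15:-  best=H1
  del 222.16.0.0/12 (clear depth 12)
  ? 244.198.182.32  path d0:H3→d1:-→d2:-→d3:-→d4:-→d5:-→d6:-→d7:-→d8:H1→d9:-→d10:H1→d11:-→d12:H1→d13:-  best=H1
  ? 244.0.0.20  path d0:H3→d1:-→d2:-→d3:-→d4:-→d5:-→d6:-→d7:-→d8:H1  best=H1
  + 222.23.0.0/20 (H0) depth=20
  del 222.23.0.0/20 (clear depth 20)
  + 56.49.179.184/30 (H2) depth=30
  + 222.23.0.0/20 (H0) depth=20
  + 56.48.0.0/12 (H3) depth=12
  ? 244.192.0.4  path d0:H3→d1:-→d2:-→d3:-→d4:-→d5:-→d6:-→d7:-→d8:H1→d9:-→d10:H1→d11:-→d12:H1→d13:-→d14:-→d15:-  best=H1
  ? 244.193.254.40  path d0:H3→d1:-→d2:-→d3:-→d4:-→d5:-→d6:-→d7:-→d8:H1→d9:-→d10:H1→d11:-→d12:H1→d13:-→d14:-→d15:-→d16:-→d17:-→d18:-→d19:-→d20:-→d21:-→d22:-→d23:-→d24:-→d25:-→d26:-→d27:-→d28:-→d29:-→d30:-→d31:-→d32:H1  best=H1

== LOOKUPS ==
["H3","H1","H3","H1","H3","H1","H3","H1","H3","H1","H1","H1","H1","H1","H1","H1","H1"]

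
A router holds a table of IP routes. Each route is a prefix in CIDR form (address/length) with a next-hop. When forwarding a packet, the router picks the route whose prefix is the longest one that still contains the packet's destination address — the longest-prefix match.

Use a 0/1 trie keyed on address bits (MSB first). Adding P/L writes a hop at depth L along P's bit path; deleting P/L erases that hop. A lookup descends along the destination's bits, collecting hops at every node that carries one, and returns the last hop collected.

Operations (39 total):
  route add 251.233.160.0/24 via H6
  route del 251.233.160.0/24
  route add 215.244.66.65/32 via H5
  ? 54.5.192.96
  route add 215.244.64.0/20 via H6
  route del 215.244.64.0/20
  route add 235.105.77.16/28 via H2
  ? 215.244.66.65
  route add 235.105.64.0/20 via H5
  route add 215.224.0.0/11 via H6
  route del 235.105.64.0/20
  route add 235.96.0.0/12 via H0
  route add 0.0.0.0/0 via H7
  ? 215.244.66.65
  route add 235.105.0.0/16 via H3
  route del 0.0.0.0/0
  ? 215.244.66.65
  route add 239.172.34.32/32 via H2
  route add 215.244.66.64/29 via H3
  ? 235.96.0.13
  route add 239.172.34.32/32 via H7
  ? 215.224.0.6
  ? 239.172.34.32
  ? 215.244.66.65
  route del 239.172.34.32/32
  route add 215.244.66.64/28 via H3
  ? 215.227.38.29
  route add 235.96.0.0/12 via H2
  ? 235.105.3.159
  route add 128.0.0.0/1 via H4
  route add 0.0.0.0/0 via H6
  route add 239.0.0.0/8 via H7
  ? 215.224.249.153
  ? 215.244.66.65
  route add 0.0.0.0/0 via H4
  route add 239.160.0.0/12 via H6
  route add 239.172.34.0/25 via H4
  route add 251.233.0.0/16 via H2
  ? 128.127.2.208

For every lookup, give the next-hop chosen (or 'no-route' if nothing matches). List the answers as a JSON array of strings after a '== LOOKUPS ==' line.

Apply in order:
  add 251.233.160.0/24 -> H6 at depth 24
  - 251.233.160.0/24 clear@24
  add 215.244.66.65/32 -> H5 at depth 32
  Q 54.5.192.96: descend ε ; hops seen [∅] ; pick no-route
  add 215.244.64.0/20 -> H6 at depth 20
  - 215.244.64.0/20 clear@20
  add 235.105.77.16/28 -> H2 at depth 28
  Q 215.244.66.65: descend 11010111111101000100001001000001 ; hops seen [H5] ; pick H5
  add 235.105.64.0/20 -> H5 at depth 20
  add 215.224.0.0/11 -> H6 at depth 11
  - 235.105.64.0/20 clear@20
  add 235.96.0.0/12 -> H0 at depth 12
  add 0.0.0.0/0 -> H7 at depth 0
  Q 215.244.66.65: descend 11010111111101000100001001000001 ; hops seen [H7,H6,H5] ; pick H5
  add 235.105.0.0/16 -> H3 at depth 16
  - 0.0.0.0/0 clear@0
  Q 215.244.66.65: descend 11010111111101000100001001000001 ; hops seen [H6,H5] ; pick H5
  add 239.172.34.32/32 -> H2 at depth 32
  add 215.244.66.64/29 -> H3 at depth 29
  Q 235.96.0.13: descend 111010110110 ; hops seen [H0] ; pick H0
  add 239.172.34.32/32 -> H7 at depth 32
  Q 215.224.0.6: descend 11010111111 ; hops seen [H6] ; pick H6
  Q 239.172.34.32: descend 11101111101011000010001000100000 ; hops seen [H7] ; pick H7
  Q 215.244.66.65: descend 11010111111101000100001001000001 ; hops seen [H6,H3,H5] ; pick H5
  - 239.172.34.32/32 clear@32
  add 215.244.66.64/28 -> H3 at depth 28
  Q 215.227.38.29: descend 11010111111 ; hops seen [H6] ; pick H6
  add 235.96.0.0/12 -> H2 at depth 12
  Q 235.105.3.159: descend 11101011011010010 ; hops seen [H2,H3] ; pick H3
  add 128.0.0.0/1 -> H4 at depth 1
  add 0.0.0.0/0 -> H6 at depth 0
  add 239.0.0.0/8 -> H7 at depth 8
  Q 215.224.249.153: descend 11010111111 ; hops seen [H6,H4,H6] ; pick H6
  Q 215.244.66.65: descend 11010111111101000100001001000001 ; hops seen [H6,H4,H6,H3,H3,H5] ; pick H5
  add 0.0.0.0/0 -> H4 at depth 0
  add 239.160.0.0/12 -> H6 at depth 12
  add 239.172.34.0/25 -> H4 at depth 25
  add 251.233.0.0/16 -> H2 at depth 16
  Q 128.127.2.208: descend 1 ; hops seen [H4,H4] ; pick H4

== LOOKUPS ==
["no-route","H5","H5","H5","H0","H6","H7","H5","H6","H3","H6","H5","H4"]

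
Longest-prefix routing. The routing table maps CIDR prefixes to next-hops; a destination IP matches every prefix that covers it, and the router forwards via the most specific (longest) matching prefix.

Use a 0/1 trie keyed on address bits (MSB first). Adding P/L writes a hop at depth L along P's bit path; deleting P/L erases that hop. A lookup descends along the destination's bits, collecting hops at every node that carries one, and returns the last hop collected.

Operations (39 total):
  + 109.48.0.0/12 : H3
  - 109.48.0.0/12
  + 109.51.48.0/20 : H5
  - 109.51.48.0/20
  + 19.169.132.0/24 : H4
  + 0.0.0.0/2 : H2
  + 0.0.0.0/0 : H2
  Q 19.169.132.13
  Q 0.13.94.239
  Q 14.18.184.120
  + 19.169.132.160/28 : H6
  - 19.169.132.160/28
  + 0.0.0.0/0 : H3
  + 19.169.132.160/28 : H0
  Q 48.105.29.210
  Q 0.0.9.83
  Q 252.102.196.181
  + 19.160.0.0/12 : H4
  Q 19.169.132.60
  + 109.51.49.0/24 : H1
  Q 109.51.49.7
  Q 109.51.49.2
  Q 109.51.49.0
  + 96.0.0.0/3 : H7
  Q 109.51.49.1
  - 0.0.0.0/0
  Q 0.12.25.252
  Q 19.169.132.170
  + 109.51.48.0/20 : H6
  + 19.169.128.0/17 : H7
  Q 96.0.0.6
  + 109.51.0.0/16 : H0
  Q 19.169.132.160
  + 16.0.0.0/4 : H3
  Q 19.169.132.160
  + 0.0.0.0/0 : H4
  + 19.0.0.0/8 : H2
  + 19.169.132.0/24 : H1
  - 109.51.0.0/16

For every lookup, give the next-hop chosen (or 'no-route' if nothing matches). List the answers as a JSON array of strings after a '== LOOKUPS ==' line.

Trace:
  + 109.48.0.0/12 (H3) depth=12
  - 109.48.0.0/12 clear@12
  + 109.51.48.0/20 (H5) depth=20
  - 109.51.48.0/20 clear@20
  + 19.169.132.0/24 (H4) depth=24
  + 0.0.0.0/2 (H2) depth=2
  + 0.0.0.0/0 (H2) depth=0
  Q 19.169.132.13: descend 000100111010100110000100 ; hops seen [H2,H2,H4] ; pick H4
  Q 0.13.94.239: descend 000 ; hops seen [H2,H2] ; pick H2
  Q 14.18.184.120: descend 000 ; hops seen [H2,H2] ; pick H2
  + 19.169.132.160/28 (H6) depth=28
  - 19.169.132.160/28 clear@28
  + 0.0.0.0/0 (H3) depth=0
  + 19.169.132.160/28 (H0) depth=28
  Q 48.105.29.210: descend 00 ; hops seen [H3,H2] ; pick H2
  Q 0.0.9.83: descend 000 ; hops seen [H3,H2] ; pick H2
  Q 252.102.196.181: descend ε ; hops seen [H3] ; pick H3
  + 19.160.0.0/12 (H4) depth=12
  Q 19.169.132.60: descend 000100111010100110000100 ; hops seen [H3,H2,H4,H4] ; pick H4
  + 109.51.49.0/24 (H1) depth=24
  Q 109.51.49.7: descend 011011010011001100110001 ; hops seen [H3,H1] ; pick H1
  Q 109.51.49.2: descend 011011010011001100110001 ; hops seen [H3,H1] ; pick H1
  Q 109.51.49.0: descend 011011010011001100110001 ; hops seen [H3,H1] ; pick H1
  + 96.0.0.0/3 (H7) depth=3
  Q 109.51.49.1: descend 011011010011001100110001 ; hops seen [H3,H7,H1] ; pick H1
  - 0.0.0.0/0 clear@0
  Q 0.12.25.252: descend 000 ; hops seen [H2] ; pick H2
  Q 19.169.132.170: descend 0001001110101001100001001010 ; hops seen [H2,H4,H4,H0] ; pick H0
  + 109.51.48.0/20 (H6) depth=20
  + 19.169.128.0/17 (H7) depth=17
  Q 96.0.0.6: descend 0110 ; hops seen [H7] ; pick H7
  + 109.51.0.0/16 (H0) depth=16
  Q 19.169.132.160: descend 0001001110101001100001001010 ; hops seen [H2,H4,H7,H4,H0] ; pick H0
  + 16.0.0.0/4 (H3) depth=4
  Q 19.169.132.160: descend 0001001110101001100001001010 ; hops seen [H2,H3,H4,H7,H4,H0] ; pick H0
  + 0.0.0.0/0 (H4) depth=0
  + 19.0.0.0/8 (H2) depth=8
  + 19.169.132.0/24 (H1) depth=24
  - 109.51.0.0/16 clear@16

== LOOKUPS ==
["H4","H2","H2","H2","H2","H3","H4","H1","H1","H1","H1","H2","H0","H7","H0","H0"]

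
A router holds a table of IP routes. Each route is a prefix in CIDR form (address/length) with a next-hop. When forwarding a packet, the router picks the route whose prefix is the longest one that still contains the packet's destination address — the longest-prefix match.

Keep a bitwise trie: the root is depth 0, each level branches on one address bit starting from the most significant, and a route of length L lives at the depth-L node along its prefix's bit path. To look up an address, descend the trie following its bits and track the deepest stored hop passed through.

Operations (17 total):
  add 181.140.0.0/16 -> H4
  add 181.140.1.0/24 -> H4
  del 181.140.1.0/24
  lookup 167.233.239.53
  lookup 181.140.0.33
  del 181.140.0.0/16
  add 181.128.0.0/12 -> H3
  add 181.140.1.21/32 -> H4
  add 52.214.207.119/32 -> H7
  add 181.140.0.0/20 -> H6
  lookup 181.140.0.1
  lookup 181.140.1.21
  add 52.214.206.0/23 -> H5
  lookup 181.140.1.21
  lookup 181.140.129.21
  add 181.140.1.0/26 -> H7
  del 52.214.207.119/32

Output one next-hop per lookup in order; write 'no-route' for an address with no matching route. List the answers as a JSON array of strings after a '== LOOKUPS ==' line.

Trace:
  + 181.140.0.0/16 (H4) depth=16
  + 181.140.1.0/24 (H4) depth=24
  del 181.140.1.0/24 (clear depth 24)
  Q 167.233.239.53: descend 101 ; hops seen [∅] ; pick no-route
  Q 181.140.0.33: descend 10110101100011000000000 ; hops seen [H4] ; pick H4
  del 181.140.0.0/16 (clear depth 16)
  + 181.128.0.0/12 (H3) depth=12
  + 181.140.1.21/32 (H4) depth=32
  + 52.214.207.119/32 (H7) depth=32
  + 181.140.0.0/20 (H6) depth=20
  Q 181.140.0.1: descend 10110101100011000000000 ; hops seen [H3,H6] ; pick H6
  Q 181.140.1.21: descend 10110101100011000000000100010101 ; hops seen [H3,H6,H4] ; pick H4
  + 52.214.206.0/23 (H5) depth=23
  Q 181.140.1.21: descend 10110101100011000000000100010101 ; hops seen [H3,H6,H4] ; pick H4
  Q 181.140.129.21: descend 1011010110001100 ; hops seen [H3] ; pick H3
  + 181.140.1.0/26 (H7) depth=26
  del 52.214.207.119/32 (clear depth 32)

== LOOKUPS ==
["no-route","H4","H6","H4","H4","H3"]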